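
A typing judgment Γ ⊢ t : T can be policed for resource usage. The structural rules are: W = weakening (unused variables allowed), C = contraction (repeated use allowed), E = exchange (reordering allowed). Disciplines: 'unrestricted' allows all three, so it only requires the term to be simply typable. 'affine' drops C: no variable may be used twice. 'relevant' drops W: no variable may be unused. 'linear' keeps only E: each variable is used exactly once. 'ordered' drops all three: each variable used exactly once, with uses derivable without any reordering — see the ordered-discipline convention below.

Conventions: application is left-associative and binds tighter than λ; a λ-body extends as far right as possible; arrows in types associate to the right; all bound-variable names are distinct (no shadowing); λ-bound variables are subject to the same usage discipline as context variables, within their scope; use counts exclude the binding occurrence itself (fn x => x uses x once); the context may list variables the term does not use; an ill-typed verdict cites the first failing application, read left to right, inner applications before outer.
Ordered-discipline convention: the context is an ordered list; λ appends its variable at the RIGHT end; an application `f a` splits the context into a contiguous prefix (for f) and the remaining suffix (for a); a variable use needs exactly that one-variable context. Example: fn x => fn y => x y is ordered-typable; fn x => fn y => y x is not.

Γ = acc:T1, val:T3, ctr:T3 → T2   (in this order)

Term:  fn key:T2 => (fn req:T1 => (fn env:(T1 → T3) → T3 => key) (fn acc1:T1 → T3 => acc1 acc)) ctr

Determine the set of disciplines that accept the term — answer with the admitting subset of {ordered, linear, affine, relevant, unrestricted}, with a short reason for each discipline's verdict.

admitting disciplines: none
usage: acc: 1×, val: 0×, ctr: 1×, key (bound): 1×, req (bound): 0×, env (bound): 0×, acc1 (bound): 1×
order of uses: key, acc1, acc, ctr
typing: ill-typed: argument of type T3 → T2 where T1 is required
ordered: ✗, the type mismatch rejects it
linear: ✗, not simply typable
affine: ✗, fails simple typing
relevant: ✗, a type mismatch blocks all five
unrestricted: ✗, the type mismatch rejects it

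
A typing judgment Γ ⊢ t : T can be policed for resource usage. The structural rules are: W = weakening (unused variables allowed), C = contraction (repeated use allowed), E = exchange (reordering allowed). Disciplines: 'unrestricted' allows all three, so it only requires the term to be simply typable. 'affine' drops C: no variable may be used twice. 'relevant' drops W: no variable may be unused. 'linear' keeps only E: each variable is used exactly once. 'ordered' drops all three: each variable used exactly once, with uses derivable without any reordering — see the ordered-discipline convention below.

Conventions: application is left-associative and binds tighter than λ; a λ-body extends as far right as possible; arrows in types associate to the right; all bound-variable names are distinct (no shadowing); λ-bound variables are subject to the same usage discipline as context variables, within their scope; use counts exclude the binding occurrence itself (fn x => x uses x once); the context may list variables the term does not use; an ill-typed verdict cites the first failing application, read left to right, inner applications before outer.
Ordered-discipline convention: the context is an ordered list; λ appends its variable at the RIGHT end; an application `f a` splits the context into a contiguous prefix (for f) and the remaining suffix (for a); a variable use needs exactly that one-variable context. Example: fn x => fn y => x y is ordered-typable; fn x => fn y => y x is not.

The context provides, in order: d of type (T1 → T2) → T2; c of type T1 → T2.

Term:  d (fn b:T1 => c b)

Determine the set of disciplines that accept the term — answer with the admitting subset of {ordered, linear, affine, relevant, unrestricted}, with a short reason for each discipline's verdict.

admitting disciplines: ordered, linear, affine, relevant, unrestricted
variable uses: d=1, c=1, b [bound]=1
order of uses: d, c, b
typing: the term checks, with type T2
ordered: ✓, d, c, b once each; derivable with no W/C/E
linear: ✓, d, c, b: one use apiece
affine: ✓, at most one use each (d, c, b)
relevant: ✓, none of d, c, b goes unused
unrestricted: ✓, typability at T2 is all that's needed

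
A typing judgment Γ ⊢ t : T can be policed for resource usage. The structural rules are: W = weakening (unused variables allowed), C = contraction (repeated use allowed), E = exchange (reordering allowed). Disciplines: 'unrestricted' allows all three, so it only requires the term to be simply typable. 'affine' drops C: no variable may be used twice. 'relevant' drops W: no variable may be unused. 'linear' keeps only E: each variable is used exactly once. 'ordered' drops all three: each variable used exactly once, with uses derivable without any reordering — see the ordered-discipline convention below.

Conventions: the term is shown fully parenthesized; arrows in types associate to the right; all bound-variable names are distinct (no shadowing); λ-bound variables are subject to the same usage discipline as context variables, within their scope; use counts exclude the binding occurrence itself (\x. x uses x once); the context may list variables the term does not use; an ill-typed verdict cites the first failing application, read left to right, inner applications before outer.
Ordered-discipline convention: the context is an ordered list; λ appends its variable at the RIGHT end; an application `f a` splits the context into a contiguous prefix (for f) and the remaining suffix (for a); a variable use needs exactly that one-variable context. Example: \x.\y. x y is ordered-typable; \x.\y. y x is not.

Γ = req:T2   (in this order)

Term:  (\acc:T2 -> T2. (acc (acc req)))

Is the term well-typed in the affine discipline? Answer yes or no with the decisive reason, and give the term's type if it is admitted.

no — uses contraction: acc ×2
variable uses: req ×1; acc (bound) ×2
left-to-right use order: acc, acc, req
typing: well-typed — term : (T2 -> T2) -> T2
summary: ordered ✗ · linear ✗ · affine ✗ · relevant ✓ · unrestricted ✓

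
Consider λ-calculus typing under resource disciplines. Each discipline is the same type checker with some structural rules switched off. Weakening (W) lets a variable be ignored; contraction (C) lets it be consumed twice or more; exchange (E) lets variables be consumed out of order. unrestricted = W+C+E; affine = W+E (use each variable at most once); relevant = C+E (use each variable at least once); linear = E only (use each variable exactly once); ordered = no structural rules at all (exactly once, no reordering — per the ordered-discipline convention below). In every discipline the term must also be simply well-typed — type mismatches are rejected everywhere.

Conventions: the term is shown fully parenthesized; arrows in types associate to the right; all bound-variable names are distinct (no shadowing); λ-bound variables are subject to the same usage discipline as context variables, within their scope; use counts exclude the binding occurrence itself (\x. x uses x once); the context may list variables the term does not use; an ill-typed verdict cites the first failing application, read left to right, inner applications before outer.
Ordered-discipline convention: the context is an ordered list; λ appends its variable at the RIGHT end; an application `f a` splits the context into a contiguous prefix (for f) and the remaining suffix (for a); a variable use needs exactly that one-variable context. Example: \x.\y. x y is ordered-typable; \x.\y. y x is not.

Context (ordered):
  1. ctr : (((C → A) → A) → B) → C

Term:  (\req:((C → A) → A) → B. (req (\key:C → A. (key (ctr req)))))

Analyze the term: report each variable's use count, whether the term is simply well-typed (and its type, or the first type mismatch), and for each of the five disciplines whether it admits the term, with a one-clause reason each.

variable uses: ctr: 1×, req (bound): 2×, key (bound): 1×
order of uses: req, key, ctr, req
typing: ✓ — (((C → A) → A) → B) → B
ordered ✗ (repeated use of req ×2)
linear ✗ (repeated use of req ×2)
affine ✗ (repeated use of req ×2)
relevant ✓ (every one of ctr, req, key appears)
unrestricted ✓ (well-typed at (((C → A) → A) → B) → B; no restrictions here)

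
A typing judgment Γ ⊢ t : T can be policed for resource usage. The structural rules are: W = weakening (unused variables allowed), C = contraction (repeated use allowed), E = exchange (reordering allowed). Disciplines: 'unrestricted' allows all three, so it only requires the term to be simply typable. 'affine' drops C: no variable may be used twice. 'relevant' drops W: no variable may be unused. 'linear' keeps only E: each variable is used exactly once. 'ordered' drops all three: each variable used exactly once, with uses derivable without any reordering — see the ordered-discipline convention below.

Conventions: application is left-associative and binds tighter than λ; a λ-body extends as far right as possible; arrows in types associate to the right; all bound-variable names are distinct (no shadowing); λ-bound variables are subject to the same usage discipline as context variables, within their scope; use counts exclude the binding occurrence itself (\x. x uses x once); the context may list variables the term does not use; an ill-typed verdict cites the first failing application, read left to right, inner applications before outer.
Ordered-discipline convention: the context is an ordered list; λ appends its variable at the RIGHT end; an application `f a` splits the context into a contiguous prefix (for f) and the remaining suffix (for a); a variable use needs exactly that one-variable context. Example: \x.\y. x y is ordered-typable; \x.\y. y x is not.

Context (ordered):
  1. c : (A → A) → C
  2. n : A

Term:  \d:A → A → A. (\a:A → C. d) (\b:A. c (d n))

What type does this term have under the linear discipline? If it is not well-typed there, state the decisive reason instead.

not well-typed under linear — repeated use of d ×2; a, b left unused
usage: c=1; n=1; d [bound]=2; a [bound]=0; b [bound]=0
uses in reading order: d, c, d, n
typing: well-typed — term : (A → A → A) → A → A → A
per-discipline verdicts: ordered ✗, linear ✗, affine ✗, relevant ✗, unrestricted ✓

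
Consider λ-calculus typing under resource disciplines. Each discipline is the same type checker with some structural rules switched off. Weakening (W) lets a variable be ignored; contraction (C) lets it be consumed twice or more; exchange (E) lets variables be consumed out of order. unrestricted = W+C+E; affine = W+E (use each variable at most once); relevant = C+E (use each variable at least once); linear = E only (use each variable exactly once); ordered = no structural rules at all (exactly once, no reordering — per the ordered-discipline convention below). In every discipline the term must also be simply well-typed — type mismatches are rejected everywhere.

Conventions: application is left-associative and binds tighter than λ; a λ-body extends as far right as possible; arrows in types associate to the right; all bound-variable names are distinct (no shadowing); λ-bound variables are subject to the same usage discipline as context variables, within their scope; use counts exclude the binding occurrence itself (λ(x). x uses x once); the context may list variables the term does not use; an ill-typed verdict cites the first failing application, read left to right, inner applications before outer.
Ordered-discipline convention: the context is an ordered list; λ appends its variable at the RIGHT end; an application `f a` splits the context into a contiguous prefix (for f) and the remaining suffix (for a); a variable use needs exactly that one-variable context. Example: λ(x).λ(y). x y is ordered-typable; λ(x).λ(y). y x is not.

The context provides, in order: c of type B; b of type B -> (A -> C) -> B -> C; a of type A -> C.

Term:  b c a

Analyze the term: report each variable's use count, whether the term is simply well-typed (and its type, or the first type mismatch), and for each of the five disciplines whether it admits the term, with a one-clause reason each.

use counts: c: 1; b: 1; a: 1
order of uses: b, c, a
typing: ✓ — B -> C
ordered ✗ (needs exchange: uses follow b, c, a)
linear ✓ (single use per variable (c, b, a))
affine ✓ (c, b, a: no repeats, contraction unneeded)
relevant ✓ (at least one use each (c, b, a))
unrestricted ✓ (well-typed at B -> C; no restrictions here)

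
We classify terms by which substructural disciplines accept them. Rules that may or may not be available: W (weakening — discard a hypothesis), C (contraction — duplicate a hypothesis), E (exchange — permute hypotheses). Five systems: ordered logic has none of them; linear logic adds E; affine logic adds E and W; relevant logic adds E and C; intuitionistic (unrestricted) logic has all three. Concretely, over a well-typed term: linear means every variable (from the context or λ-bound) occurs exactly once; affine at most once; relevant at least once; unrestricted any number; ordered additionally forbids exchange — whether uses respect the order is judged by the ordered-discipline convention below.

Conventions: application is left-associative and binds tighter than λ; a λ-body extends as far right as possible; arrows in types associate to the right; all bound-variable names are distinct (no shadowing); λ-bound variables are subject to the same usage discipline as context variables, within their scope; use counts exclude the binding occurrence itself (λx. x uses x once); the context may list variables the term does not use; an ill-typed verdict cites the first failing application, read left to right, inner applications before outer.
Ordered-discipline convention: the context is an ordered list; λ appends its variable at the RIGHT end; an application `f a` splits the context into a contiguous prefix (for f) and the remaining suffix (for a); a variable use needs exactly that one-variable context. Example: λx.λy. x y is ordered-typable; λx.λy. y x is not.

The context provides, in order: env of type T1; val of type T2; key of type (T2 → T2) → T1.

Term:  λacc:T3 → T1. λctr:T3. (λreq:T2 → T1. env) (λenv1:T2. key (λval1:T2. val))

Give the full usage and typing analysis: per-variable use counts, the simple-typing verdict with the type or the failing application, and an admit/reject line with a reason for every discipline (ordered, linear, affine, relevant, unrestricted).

counts: env: 1; val: 1; key: 1; acc (λ-bound): 0; ctr (λ-bound): 0; req (λ-bound): 0; env1 (λ-bound): 0; val1 (λ-bound): 0
use order (left to right): env, key, val
typing: ✓ — (T3 → T1) → T3 → T1
ordered: ✗ — acc, ctr, req, env1, val1 left unused
linear: ✗ — acc, ctr, req, env1, val1 left unused
affine: ✓ — none of env, val, key, acc, ctr, req, env1, val1 used more than once
relevant: ✗ — acc, ctr, req, env1, val1 left unused
unrestricted: ✓ — typability at (T3 → T1) → T3 → T1 is all that's needed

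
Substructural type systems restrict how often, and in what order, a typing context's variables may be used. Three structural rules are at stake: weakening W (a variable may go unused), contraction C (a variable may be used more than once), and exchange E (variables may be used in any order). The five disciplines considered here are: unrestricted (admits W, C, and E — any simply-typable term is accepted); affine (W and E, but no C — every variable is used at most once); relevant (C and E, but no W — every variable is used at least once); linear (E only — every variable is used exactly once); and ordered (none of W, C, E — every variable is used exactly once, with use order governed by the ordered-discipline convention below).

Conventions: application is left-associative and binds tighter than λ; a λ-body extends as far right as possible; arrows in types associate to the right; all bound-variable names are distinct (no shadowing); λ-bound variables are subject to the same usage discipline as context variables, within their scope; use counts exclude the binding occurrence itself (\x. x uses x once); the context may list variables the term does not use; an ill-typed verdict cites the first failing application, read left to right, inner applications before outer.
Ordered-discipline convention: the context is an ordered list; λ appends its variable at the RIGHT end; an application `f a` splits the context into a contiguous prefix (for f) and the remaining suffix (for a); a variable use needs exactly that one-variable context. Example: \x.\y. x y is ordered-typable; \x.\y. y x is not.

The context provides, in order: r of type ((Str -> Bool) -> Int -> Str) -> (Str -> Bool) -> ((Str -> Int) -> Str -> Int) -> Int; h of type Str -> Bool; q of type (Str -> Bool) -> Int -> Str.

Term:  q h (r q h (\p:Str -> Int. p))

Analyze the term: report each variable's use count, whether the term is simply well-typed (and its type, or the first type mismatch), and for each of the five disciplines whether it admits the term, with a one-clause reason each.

variable uses: r: 1×; h: 2×; q: 2×; p (bound): 1×
use order (left to right): q, h, r, q, h, p
typing: well-typed at Str
ordered: ✗ — uses contraction: h ×2, q ×2
linear: ✗ — uses contraction: h ×2, q ×2
affine: ✗ — uses contraction: h ×2, q ×2
relevant: ✓ — r, h, q, p: all used, weakening unneeded
unrestricted: ✓ — well-typed at Str; no restrictions here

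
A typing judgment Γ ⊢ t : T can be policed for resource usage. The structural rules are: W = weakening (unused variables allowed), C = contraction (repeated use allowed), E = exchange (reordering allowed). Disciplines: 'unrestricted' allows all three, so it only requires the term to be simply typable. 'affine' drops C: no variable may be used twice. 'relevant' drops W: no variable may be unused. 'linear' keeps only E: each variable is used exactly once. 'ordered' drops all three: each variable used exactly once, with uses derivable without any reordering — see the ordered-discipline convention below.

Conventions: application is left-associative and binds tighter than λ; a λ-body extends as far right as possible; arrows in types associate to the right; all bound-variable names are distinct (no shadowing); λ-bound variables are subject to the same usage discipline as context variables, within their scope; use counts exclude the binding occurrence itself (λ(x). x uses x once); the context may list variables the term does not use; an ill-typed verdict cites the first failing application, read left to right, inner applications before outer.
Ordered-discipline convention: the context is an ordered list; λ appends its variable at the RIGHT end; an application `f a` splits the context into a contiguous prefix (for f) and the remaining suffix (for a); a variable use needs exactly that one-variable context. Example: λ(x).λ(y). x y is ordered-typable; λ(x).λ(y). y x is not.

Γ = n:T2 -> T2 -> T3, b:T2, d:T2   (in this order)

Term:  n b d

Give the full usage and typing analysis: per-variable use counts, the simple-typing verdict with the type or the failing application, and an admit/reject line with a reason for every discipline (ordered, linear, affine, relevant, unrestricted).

usage: n: 1; b: 1; d: 1
left-to-right use order: n, b, d
typing: the term checks, with type T3
ordered: ✓ — n, b, d once each; derivable with no W/C/E
linear: ✓ — n, b, d: one use apiece
affine: ✓ — at most one use each (n, b, d)
relevant: ✓ — n, b, d: all used, weakening unneeded
unrestricted: ✓ — typability at T3 is all that's needed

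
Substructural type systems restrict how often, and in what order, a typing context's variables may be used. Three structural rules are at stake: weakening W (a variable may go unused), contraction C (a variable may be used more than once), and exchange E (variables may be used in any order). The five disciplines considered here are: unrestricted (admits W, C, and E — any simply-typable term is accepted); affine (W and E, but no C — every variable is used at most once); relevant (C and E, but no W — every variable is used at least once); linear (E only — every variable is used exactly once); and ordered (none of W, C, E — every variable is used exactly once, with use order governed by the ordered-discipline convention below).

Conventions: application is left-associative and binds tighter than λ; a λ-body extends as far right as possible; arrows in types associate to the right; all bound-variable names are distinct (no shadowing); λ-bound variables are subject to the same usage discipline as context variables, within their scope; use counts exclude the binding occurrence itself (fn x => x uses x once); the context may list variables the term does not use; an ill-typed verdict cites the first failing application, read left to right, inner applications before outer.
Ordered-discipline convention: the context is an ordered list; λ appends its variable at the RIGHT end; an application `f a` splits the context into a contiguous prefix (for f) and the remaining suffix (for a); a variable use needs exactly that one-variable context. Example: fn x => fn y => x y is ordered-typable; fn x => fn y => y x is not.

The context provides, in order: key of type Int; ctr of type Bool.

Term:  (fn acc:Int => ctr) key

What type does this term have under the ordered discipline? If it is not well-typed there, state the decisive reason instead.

not well-typed under ordered — unused: acc — weakening required
variable uses: key=1, ctr=1, acc (bound)=0
left-to-right use order: ctr, key
typing: the term checks, with type Bool
all disciplines: ordered ✗; linear ✗; affine ✓; relevant ✗; unrestricted ✓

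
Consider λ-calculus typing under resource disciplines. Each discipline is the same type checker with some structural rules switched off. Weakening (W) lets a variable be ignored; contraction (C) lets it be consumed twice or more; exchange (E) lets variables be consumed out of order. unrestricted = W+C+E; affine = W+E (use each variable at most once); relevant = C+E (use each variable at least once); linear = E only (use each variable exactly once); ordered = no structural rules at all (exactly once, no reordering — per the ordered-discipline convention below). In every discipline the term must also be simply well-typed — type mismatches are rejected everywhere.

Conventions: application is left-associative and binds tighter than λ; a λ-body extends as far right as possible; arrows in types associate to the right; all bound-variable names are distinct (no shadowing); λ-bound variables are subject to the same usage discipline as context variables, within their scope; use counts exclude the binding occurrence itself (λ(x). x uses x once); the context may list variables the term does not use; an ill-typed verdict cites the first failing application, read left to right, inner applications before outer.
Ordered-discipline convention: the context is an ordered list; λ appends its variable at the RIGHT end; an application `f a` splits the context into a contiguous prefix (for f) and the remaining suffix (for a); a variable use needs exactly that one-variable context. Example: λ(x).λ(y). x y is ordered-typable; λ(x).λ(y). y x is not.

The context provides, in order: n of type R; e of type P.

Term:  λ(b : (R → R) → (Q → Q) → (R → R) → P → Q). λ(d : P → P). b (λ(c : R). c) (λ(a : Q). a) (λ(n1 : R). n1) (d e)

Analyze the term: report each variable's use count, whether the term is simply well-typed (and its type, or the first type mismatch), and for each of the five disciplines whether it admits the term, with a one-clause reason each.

use counts: n ×0, e ×1, b (bound) ×1, d (bound) ×1, c (bound) ×1, a (bound) ×1, n1 (bound) ×1
order of uses: b, c, a, n1, d, e
typing: the term checks, with type ((R → R) → (Q → Q) → (R → R) → P → Q) → (P → P) → Q
ordered: ✗, needs weakening: n unused
linear: ✗, needs weakening: n unused
affine: ✓, no duplicate uses among n, e, b, d, c, a, n1
relevant: ✗, needs weakening: n unused
unrestricted: ✓, well-typed at ((R → R) → (Q → Q) → (R → R) → P → Q) → (P → P) → Q; no restrictions here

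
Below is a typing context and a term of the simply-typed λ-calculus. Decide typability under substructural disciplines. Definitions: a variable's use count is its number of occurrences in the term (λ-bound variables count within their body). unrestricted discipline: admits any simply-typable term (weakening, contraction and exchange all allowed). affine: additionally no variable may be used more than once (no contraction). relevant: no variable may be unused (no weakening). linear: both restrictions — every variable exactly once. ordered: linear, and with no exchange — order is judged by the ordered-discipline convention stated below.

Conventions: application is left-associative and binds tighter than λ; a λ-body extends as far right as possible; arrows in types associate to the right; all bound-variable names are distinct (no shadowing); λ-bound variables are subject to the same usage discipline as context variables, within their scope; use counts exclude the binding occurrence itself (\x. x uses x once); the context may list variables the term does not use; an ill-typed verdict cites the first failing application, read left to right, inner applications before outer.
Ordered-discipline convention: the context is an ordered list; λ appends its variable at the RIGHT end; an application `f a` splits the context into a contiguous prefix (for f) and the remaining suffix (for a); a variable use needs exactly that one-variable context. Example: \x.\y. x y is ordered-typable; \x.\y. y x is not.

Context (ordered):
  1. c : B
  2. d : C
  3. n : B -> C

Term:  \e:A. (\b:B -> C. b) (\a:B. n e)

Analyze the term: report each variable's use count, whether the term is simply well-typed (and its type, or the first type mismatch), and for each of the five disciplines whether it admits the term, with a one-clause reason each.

variable uses: c=0, d=0, n=1, e (λ-bound)=1, b (λ-bound)=1, a (λ-bound)=0
uses in reading order: b, n, e
typing: ill-typed: a function awaiting B gets A
ordered: ✗ — not simply typable
linear: ✗ — fails simple typing
affine: ✗ — a type mismatch blocks all five
relevant: ✗ — the type mismatch rejects it
unrestricted: ✗ — not simply typable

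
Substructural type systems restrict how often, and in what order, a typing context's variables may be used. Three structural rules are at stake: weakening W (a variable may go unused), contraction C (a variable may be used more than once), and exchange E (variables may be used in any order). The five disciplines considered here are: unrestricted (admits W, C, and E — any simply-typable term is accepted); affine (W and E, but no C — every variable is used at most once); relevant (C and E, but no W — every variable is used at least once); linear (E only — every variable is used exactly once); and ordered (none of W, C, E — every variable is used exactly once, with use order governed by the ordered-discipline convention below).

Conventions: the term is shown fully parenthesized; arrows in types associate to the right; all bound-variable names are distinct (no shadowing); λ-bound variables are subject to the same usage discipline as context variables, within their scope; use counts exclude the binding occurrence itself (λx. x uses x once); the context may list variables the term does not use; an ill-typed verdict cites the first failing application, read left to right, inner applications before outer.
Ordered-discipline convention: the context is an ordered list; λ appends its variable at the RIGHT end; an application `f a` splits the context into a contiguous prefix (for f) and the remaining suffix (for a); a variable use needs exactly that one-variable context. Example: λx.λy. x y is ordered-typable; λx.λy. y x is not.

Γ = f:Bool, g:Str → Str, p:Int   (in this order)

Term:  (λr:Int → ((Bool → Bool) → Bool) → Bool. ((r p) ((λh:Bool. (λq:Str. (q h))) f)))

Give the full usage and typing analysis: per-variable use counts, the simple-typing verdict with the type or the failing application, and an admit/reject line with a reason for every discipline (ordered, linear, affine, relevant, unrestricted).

usage: f=1; g=0; p=1; r (bound)=1; h (bound)=1; q (bound)=1
use order (left to right): r, p, q, h, f
typing: ill-typed: applying a non-function (Str)
ordered: ✗, fails simple typing
linear: ✗, a type mismatch blocks all five
affine: ✗, the type mismatch rejects it
relevant: ✗, not simply typable
unrestricted: ✗, fails simple typing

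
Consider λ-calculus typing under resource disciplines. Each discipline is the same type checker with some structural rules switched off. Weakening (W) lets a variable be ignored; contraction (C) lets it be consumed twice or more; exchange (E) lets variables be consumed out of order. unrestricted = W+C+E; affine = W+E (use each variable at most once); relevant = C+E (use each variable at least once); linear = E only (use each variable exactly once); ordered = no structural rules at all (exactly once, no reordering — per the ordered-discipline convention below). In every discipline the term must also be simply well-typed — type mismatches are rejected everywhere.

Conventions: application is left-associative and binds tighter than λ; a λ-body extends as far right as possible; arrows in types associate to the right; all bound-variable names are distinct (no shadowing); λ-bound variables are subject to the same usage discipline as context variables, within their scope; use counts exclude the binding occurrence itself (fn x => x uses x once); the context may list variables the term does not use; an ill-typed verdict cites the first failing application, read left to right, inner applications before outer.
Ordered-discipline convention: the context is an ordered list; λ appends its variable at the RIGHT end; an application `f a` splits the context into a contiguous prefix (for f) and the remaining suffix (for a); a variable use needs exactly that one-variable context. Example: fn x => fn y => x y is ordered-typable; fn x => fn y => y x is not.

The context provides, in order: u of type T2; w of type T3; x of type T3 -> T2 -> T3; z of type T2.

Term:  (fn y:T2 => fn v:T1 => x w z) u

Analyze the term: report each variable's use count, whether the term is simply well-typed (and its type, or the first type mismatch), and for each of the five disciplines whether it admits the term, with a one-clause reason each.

variable uses: u: 1×; w: 1×; x: 1×; z: 1×; y [bound]: 0×; v [bound]: 0×
order of uses: x, w, z, u
typing: well-typed — term : T1 -> T3
ordered: ✗ — unused: y, v — weakening required
linear: ✗ — unused: y, v — weakening required
affine: ✓ — u, w, x, z, y, v: no repeats, contraction unneeded
relevant: ✗ — unused: y, v — weakening required
unrestricted: ✓ — typability at T1 -> T3 is all that's needed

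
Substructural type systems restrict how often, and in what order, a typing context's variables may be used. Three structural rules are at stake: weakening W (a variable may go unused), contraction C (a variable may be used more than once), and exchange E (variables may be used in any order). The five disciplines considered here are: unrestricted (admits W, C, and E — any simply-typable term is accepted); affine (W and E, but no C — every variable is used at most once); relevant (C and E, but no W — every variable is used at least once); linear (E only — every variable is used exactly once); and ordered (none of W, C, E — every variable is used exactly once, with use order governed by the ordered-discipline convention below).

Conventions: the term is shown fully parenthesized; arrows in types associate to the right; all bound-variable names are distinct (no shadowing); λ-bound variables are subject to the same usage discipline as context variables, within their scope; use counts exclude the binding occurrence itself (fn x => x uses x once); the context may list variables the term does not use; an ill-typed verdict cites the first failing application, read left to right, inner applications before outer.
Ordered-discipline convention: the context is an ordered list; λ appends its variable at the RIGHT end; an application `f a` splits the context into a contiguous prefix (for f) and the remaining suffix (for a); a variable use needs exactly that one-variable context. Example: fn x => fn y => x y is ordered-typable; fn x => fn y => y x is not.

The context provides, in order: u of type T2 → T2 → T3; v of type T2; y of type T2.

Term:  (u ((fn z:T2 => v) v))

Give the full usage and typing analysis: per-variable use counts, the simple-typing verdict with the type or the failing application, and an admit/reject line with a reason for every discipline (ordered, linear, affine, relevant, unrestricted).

usage: u ×1, v ×2, y ×0, z [bound] ×0
uses in reading order: u, v, v
typing: ✓ — T2 → T3
ordered: ✗ — needs contraction — v ×2; y, z left unused
linear: ✗ — needs contraction — v ×2; y, z left unused
affine: ✗ — needs contraction — v ×2
relevant: ✗ — y, z left unused
unrestricted: ✓ — well-typed at T2 → T3; no restrictions here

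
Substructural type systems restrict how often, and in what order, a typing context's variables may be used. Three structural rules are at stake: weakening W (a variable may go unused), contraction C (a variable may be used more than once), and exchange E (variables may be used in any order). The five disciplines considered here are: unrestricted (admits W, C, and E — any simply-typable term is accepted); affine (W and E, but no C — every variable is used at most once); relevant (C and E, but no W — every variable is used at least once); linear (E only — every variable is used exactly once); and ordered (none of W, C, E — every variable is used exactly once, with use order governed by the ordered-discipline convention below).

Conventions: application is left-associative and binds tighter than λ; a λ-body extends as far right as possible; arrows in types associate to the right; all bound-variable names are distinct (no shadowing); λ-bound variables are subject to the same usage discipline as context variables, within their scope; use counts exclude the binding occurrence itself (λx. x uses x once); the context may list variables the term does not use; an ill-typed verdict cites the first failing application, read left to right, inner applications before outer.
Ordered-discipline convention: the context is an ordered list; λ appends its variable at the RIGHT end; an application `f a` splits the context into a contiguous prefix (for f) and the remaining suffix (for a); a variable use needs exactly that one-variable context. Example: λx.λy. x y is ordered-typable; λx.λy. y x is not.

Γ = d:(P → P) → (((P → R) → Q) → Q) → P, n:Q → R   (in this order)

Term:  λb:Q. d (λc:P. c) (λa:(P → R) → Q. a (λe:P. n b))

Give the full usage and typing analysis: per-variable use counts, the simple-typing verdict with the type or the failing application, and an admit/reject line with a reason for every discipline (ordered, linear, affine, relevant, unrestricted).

counts: d: 1; n: 1; b [bound]: 1; c [bound]: 1; a [bound]: 1; e [bound]: 0
left-to-right use order: d, c, a, n, b
typing: ✓ — Q → P
ordered ✗ (needs weakening: e unused)
linear ✗ (needs weakening: e unused)
affine ✓ (none of d, n, b, c, a, e used more than once)
relevant ✗ (needs weakening: e unused)
unrestricted ✓ (type-checks (Q → P) and nothing is barred)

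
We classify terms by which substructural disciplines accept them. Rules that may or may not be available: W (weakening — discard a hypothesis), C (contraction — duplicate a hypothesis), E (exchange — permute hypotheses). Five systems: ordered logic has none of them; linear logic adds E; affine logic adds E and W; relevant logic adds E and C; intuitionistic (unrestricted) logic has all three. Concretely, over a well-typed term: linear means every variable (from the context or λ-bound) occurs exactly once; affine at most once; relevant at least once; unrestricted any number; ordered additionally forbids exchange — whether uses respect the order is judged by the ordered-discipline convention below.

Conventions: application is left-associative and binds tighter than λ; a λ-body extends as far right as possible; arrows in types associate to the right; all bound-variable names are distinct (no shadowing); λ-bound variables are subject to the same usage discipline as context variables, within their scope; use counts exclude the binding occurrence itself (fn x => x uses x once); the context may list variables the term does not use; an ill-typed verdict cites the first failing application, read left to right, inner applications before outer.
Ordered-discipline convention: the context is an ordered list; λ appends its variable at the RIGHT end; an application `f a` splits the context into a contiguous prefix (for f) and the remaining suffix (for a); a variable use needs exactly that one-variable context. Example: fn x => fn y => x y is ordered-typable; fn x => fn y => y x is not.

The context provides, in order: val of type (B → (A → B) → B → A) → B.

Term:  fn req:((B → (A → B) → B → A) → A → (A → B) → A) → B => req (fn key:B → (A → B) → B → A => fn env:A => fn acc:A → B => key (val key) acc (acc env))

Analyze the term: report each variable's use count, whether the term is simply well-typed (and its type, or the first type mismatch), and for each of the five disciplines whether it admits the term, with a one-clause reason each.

use counts: val=1; req [bound]=1; key [bound]=2; env [bound]=1; acc [bound]=2
order of uses: req, key, val, key, acc, acc, env
typing: well-typed — term : (((B → (A → B) → B → A) → A → (A → B) → A) → B) → B
ordered: ✗ — needs contraction — key ×2, acc ×2
linear: ✗ — needs contraction — key ×2, acc ×2
affine: ✗ — needs contraction — key ×2, acc ×2
relevant: ✓ — val, req, key, env, acc: all used, weakening unneeded
unrestricted: ✓ — type-checks ((((B → (A → B) → B → A) → A → (A → B) → A) → B) → B) and nothing is barred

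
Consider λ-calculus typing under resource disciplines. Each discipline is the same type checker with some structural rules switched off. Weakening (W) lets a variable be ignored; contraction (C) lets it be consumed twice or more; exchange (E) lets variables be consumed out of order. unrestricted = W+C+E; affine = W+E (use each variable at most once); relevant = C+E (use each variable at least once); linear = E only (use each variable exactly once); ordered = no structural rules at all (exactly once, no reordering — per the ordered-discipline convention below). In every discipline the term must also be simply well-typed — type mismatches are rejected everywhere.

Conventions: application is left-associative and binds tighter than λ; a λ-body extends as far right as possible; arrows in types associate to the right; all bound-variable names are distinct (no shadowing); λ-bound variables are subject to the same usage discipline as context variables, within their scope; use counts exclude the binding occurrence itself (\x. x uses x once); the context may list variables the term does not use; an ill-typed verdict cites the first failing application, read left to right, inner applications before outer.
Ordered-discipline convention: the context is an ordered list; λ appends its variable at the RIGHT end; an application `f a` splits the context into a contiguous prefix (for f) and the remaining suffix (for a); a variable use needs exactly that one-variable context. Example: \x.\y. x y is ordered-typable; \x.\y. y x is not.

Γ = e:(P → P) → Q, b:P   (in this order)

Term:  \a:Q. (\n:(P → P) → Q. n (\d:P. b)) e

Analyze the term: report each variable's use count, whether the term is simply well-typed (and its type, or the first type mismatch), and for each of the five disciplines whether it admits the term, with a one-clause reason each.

use counts: e ×1, b ×1, a (λ-bound) ×0, n (λ-bound) ×1, d (λ-bound) ×0
use order (left to right): n, b, e
typing: the term checks, with type Q → Q
ordered: ✗, needs weakening: a, d unused
linear: ✗, needs weakening: a, d unused
affine: ✓, none of e, b, a, n, d used more than once
relevant: ✗, needs weakening: a, d unused
unrestricted: ✓, typability at Q → Q is all that's needed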